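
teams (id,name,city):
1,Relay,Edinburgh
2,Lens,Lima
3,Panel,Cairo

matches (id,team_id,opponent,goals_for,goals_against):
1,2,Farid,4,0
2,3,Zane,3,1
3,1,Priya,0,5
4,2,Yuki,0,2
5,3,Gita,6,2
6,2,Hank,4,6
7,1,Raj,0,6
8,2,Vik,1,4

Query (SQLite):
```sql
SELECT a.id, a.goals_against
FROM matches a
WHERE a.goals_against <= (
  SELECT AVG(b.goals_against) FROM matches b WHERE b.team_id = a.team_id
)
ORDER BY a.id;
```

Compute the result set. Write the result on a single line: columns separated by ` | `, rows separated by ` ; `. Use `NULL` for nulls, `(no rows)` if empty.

1 | 0 ; 2 | 1 ; 3 | 5 ; 4 | 2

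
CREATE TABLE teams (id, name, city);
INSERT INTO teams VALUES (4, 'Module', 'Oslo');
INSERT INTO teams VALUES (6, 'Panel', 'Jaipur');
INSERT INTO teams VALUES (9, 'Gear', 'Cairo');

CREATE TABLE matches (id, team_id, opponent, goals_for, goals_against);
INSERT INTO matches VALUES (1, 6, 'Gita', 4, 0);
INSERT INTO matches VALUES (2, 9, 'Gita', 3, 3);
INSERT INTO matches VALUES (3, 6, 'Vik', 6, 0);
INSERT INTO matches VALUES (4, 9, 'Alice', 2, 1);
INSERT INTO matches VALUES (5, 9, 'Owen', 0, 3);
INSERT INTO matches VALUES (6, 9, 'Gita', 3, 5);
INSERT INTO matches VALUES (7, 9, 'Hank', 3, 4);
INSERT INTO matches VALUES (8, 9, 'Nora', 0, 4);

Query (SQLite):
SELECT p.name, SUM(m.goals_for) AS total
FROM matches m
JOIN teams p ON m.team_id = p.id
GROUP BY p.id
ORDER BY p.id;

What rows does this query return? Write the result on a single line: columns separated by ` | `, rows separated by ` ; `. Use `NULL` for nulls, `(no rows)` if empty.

Join each matches row to its teams via team_id.
Group joined rows by teams.id; compute SUM(m.goals_for) per group.
  6: ids {1, 3} → SUM(m.goals_for)=10
  9: ids {2, 4, 5, 6, 7, 8} → SUM(m.goals_for)=11

Panel | 10 ; Gear | 11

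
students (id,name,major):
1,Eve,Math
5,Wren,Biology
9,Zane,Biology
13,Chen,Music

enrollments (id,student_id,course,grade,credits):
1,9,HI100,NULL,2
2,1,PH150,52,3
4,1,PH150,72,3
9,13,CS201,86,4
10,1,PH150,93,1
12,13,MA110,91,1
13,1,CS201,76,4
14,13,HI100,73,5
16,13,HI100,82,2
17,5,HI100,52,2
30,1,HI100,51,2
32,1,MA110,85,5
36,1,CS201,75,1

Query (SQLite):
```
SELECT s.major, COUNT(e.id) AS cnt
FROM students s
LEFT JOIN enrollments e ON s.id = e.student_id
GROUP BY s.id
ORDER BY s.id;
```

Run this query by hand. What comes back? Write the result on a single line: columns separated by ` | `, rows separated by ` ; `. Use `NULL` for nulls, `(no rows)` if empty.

LEFT JOIN keeps every students row; unmatched ones get NULL for enrollments columns.
Group by students.id and compute COUNT(e.id). COUNT(col) of an all-NULL group is 0.
  1: ids {2, 4, 10, 13, 30, 32, 36} → COUNT(e.id)=7
  5: ids {17} → COUNT(e.id)=1
  9: ids {1} → COUNT(e.id)=1
  13: ids {9, 12, 14, 16} → COUNT(e.id)=4

Math | 7 ; Biology | 1 ; Biology | 1 ; Music | 4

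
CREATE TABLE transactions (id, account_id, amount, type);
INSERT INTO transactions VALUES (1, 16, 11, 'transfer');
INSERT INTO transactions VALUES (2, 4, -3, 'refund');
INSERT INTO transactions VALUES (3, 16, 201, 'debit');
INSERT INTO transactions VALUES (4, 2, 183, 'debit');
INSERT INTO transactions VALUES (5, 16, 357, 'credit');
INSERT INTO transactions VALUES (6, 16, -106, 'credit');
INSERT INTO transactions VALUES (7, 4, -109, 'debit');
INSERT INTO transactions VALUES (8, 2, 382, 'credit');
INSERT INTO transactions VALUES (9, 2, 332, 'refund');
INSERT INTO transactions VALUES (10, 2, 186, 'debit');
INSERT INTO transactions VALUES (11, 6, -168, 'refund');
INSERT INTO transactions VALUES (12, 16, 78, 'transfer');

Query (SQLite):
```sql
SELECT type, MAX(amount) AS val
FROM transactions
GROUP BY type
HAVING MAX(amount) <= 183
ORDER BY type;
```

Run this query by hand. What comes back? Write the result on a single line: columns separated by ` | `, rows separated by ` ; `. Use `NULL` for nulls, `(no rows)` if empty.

Partition transactions by type; compute MAX(amount) within each group.
HAVING: keep groups where MAX(amount) <= 183.
  credit: ids {5, 6, 8} → MAX(amount)=382
  debit: ids {3, 4, 7, 10} → MAX(amount)=201
  refund: ids {2, 9, 11} → MAX(amount)=332
  transfer: ids {1, 12} → MAX(amount)=78

transfer | 78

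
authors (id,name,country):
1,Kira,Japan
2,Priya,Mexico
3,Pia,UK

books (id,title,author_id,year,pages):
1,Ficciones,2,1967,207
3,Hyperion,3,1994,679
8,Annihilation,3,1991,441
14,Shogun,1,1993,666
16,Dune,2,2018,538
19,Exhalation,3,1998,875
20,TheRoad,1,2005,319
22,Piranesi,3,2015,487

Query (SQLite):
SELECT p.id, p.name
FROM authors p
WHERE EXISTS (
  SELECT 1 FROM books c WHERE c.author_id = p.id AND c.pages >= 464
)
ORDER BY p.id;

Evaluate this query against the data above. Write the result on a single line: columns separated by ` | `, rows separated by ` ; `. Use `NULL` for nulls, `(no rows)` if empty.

1 | Kira ; 2 | Priya ; 3 | Pia

For each authors row, check whether any books with matching author_id has pages >= 464.
Keep rows where that is true.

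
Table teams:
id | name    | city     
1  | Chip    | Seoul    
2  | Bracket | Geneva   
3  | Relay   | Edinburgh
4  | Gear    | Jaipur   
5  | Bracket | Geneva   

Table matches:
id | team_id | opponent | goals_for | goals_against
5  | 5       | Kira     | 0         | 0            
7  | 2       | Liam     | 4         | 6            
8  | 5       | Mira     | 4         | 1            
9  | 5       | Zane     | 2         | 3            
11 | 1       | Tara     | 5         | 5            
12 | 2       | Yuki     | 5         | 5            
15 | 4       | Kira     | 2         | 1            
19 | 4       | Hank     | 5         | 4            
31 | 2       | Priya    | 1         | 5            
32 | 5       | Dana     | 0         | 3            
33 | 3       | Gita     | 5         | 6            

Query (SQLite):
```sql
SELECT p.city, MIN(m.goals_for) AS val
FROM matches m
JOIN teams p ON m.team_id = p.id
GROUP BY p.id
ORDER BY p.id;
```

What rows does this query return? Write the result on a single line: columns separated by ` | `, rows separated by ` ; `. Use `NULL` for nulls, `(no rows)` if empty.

Join each matches row to its teams via team_id.
Group joined rows by teams.id; compute MIN(m.goals_for) per group.
  1: ids {11} → MIN(m.goals_for)=5
  2: ids {7, 12, 31} → MIN(m.goals_for)=1
  3: ids {33} → MIN(m.goals_for)=5
  4: ids {15, 19} → MIN(m.goals_for)=2
  5: ids {5, 8, 9, 32} → MIN(m.goals_for)=0

Seoul | 5 ; Geneva | 1 ; Edinburgh | 5 ; Jaipur | 2 ; Geneva | 0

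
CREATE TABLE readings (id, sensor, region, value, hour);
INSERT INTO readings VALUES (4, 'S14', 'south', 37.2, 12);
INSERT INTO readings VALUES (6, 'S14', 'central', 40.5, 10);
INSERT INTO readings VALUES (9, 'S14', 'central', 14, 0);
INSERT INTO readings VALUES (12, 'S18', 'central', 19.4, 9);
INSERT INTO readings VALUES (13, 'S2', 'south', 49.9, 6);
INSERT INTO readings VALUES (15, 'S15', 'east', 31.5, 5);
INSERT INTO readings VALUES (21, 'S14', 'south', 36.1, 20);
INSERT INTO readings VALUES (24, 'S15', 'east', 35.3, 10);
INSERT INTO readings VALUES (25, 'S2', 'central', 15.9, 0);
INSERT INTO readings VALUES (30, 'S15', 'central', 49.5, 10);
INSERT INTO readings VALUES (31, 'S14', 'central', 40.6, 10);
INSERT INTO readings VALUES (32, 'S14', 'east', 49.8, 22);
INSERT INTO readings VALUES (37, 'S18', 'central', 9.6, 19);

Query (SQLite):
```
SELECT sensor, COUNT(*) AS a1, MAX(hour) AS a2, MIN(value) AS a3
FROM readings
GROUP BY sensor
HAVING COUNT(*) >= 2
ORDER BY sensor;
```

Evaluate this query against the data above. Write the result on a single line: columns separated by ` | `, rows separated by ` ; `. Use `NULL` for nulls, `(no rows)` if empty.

S14 | 6 | 22 | 14 ; S15 | 3 | 10 | 31.5 ; S18 | 2 | 19 | 9.6 ; S2 | 2 | 6 | 15.9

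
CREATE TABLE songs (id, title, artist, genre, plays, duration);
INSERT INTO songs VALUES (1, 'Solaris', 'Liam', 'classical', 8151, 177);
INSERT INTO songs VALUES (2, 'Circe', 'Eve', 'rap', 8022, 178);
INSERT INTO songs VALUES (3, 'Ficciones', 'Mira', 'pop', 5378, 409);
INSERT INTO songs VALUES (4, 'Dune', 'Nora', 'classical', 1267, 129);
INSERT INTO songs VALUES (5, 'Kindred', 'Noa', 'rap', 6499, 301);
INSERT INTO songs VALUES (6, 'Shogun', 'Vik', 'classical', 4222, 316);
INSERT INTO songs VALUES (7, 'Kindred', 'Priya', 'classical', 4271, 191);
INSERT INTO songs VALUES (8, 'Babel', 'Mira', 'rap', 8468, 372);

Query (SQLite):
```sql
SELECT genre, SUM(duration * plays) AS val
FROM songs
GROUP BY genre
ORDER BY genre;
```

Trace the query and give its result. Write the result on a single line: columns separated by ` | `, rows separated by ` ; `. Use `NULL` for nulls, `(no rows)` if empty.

For each row compute duration * plays.
Group by genre; take SUM of the expression per group.
  classical: ids {1, 4, 6, 7} → SUM(duration * plays)=3756083
  pop: ids {3} → SUM(duration * plays)=2199602
  rap: ids {2, 5, 8} → SUM(duration * plays)=6534211

classical | 3756083 ; pop | 2199602 ; rap | 6534211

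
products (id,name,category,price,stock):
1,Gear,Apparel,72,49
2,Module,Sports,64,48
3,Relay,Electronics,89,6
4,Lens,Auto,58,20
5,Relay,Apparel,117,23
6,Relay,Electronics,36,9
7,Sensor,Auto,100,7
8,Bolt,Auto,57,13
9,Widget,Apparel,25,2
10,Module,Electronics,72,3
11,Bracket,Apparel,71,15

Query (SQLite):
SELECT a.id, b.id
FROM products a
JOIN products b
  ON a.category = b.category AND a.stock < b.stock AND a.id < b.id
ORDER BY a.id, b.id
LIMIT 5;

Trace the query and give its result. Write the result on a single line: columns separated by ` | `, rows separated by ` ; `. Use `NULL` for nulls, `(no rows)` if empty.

Pairs (a,b) with same category, a.stock < b.stock, a.id < b.id.
category groups: Apparel:{1,5,9,11} Auto:{4,7,8} Electronics:{3,6,10} Sports:{2}
Ordered by (a.id, b.id); first 5.

3 | 6 ; 7 | 8 ; 9 | 11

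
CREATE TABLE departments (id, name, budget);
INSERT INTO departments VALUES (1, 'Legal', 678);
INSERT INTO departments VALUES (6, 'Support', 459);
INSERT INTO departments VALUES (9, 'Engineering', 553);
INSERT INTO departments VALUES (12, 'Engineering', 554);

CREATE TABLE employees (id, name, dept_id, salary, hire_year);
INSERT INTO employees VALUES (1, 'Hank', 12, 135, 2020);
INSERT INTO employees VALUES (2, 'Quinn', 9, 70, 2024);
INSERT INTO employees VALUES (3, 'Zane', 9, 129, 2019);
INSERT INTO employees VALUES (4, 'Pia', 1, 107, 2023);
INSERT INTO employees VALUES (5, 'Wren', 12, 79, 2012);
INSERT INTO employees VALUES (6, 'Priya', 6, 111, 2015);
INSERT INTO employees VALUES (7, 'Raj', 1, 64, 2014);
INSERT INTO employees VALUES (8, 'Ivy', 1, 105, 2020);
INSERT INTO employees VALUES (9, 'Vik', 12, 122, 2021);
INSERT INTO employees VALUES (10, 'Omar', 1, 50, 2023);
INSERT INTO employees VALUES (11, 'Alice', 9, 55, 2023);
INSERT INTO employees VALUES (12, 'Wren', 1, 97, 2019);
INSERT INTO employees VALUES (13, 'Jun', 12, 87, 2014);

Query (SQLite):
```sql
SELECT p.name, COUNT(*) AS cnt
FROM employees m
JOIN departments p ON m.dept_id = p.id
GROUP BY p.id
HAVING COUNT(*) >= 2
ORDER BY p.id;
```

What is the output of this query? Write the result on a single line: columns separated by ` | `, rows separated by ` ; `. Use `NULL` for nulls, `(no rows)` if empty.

Legal | 5 ; Engineering | 3 ; Engineering | 4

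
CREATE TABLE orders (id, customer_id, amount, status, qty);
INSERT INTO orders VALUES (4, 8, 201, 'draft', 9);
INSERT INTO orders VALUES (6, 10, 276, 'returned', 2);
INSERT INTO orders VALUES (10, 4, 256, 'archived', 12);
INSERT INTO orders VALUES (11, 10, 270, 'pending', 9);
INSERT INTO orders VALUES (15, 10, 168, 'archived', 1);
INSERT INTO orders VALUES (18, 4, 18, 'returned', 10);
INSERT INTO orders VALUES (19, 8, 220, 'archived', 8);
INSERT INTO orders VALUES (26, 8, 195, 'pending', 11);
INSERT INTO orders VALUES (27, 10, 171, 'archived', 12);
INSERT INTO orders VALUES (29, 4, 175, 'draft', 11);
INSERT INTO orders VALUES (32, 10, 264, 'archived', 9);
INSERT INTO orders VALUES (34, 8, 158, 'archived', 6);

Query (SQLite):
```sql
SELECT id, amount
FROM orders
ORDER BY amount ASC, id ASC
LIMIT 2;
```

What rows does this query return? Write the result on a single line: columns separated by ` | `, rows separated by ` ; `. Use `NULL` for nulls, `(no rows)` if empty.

18 | 18 ; 34 | 158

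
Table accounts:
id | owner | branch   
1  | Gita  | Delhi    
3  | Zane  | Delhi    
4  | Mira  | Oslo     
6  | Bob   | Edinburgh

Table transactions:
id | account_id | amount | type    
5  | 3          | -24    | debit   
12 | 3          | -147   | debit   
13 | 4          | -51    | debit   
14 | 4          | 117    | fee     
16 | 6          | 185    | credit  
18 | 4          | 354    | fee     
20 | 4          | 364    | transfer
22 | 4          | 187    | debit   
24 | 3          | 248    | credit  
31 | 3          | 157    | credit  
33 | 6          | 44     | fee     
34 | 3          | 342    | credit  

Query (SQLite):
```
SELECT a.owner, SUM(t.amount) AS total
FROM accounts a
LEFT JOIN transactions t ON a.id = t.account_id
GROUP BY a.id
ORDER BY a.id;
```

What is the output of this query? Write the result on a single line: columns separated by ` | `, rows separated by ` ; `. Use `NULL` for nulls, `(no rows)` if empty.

LEFT JOIN keeps every accounts row; unmatched ones get NULL for transactions columns.
Group by accounts.id and compute SUM(t.amount). SUM over an all-NULL group is NULL.
  1: ids {—} → SUM(t.amount)=NULL
  3: ids {5, 12, 24, 31, 34} → SUM(t.amount)=576
  4: ids {13, 14, 18, 20, 22} → SUM(t.amount)=971
  6: ids {16, 33} → SUM(t.amount)=229

Gita | NULL ; Zane | 576 ; Mira | 971 ; Bob | 229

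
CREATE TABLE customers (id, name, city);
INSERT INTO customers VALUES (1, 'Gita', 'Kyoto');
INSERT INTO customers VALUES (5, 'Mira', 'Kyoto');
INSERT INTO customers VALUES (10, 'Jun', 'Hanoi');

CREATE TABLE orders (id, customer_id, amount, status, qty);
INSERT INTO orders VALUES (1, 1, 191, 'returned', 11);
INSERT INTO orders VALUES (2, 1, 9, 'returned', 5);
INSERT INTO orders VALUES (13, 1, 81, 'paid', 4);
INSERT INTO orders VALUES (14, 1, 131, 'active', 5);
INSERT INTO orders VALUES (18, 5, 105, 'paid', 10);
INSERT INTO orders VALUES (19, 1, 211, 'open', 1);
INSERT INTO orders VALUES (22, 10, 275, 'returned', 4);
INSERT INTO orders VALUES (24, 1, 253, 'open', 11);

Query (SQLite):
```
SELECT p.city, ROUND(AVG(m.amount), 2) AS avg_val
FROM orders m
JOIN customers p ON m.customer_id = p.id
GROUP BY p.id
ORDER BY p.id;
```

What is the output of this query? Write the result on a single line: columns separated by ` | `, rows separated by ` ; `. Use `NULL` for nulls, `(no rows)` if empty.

Join each orders row to its customers via customer_id.
Group joined rows by customers.id; compute ROUND(AVG(m.amount), 2) per group.
  1: ids {1, 2, 13, 14, 19, 24} → ROUND(AVG(m.amount), 2)=146
  5: ids {18} → ROUND(AVG(m.amount), 2)=105
  10: ids {22} → ROUND(AVG(m.amount), 2)=275

Kyoto | 146 ; Kyoto | 105 ; Hanoi | 275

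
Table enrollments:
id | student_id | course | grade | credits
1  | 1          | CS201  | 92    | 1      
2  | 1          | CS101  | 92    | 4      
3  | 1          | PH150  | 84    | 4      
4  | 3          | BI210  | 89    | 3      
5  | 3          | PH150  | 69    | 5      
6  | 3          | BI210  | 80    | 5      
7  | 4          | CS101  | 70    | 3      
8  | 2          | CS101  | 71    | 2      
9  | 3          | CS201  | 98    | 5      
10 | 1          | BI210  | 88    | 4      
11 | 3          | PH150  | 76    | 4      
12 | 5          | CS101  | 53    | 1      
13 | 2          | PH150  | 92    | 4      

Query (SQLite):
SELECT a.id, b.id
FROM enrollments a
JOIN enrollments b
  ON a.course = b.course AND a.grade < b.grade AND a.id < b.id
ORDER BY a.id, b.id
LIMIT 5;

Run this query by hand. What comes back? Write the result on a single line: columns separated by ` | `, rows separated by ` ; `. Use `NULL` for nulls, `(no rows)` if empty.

Pairs (a,b) with same course, a.grade < b.grade, a.id < b.id.
course groups: BI210:{4,6,10} CS101:{2,7,8,12} CS201:{1,9} PH150:{3,5,11,13}
Ordered by (a.id, b.id); first 5.

1 | 9 ; 3 | 13 ; 5 | 11 ; 5 | 13 ; 6 | 10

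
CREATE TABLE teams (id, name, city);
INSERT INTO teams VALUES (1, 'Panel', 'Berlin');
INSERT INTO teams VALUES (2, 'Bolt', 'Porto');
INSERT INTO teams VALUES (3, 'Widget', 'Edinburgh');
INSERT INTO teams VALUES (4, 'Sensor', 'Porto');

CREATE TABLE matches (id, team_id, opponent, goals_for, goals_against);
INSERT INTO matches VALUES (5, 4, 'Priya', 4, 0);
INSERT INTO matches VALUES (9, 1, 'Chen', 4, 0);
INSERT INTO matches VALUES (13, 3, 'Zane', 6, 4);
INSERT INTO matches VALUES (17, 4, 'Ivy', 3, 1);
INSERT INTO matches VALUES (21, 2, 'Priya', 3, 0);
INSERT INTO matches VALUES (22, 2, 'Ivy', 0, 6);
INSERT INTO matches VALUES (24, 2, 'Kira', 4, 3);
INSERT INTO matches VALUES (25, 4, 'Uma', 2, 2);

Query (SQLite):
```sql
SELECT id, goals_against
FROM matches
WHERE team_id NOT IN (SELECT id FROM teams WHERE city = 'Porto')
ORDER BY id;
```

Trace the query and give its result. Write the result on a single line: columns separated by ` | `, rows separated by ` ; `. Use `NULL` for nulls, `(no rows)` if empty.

9 | 0 ; 13 | 4

Inner query: teams.id where city = 'Porto'.
Outer: keep matches rows whose team_id is not in that set.
Inner query → {2, 4}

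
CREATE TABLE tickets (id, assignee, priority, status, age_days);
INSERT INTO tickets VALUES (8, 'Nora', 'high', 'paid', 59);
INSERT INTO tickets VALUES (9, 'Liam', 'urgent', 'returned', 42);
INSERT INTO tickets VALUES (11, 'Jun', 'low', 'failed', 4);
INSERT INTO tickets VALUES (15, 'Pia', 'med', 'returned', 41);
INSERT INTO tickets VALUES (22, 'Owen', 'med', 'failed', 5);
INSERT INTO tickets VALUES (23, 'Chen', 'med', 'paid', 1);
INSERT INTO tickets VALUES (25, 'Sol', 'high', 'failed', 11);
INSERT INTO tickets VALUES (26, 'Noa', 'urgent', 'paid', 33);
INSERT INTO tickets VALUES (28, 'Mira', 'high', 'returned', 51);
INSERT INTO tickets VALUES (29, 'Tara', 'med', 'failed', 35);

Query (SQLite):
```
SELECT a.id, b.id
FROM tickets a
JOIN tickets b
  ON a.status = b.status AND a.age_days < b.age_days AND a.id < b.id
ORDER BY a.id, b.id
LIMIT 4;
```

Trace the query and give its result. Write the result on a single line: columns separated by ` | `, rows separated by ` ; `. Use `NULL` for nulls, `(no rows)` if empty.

9 | 28 ; 11 | 22 ; 11 | 25 ; 11 | 29

Pairs (a,b) with same status, a.age_days < b.age_days, a.id < b.id.
status groups: failed:{11,22,25,29} paid:{8,23,26} returned:{9,15,28}
Ordered by (a.id, b.id); first 4.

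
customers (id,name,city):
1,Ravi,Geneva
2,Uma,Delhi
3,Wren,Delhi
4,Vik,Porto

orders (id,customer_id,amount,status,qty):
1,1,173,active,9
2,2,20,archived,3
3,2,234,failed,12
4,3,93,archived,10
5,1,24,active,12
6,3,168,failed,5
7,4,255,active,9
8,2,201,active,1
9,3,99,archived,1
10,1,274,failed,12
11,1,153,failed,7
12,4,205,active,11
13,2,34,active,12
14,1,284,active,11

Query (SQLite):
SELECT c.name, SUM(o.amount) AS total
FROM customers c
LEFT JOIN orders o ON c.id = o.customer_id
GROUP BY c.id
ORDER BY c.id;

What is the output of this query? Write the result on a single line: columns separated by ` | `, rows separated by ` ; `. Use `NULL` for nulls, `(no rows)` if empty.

LEFT JOIN keeps every customers row; unmatched ones get NULL for orders columns.
Group by customers.id and compute SUM(o.amount). SUM over an all-NULL group is NULL.
  1: ids {1, 5, 10, 11, 14} → SUM(o.amount)=908
  2: ids {2, 3, 8, 13} → SUM(o.amount)=489
  3: ids {4, 6, 9} → SUM(o.amount)=360
  4: ids {7, 12} → SUM(o.amount)=460

Ravi | 908 ; Uma | 489 ; Wren | 360 ; Vik | 460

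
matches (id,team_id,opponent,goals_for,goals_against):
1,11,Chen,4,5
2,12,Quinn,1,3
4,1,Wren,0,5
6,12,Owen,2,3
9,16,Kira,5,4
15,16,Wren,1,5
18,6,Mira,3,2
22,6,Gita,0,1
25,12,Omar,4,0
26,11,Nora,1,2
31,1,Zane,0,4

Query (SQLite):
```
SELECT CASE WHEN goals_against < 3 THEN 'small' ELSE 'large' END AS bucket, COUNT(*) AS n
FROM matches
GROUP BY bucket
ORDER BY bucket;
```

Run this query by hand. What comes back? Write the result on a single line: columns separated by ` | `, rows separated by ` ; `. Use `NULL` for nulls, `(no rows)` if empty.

large | 7 ; small | 4

Bucket rows by goals_against < 3 → 'small' else 'large'; count each bucket.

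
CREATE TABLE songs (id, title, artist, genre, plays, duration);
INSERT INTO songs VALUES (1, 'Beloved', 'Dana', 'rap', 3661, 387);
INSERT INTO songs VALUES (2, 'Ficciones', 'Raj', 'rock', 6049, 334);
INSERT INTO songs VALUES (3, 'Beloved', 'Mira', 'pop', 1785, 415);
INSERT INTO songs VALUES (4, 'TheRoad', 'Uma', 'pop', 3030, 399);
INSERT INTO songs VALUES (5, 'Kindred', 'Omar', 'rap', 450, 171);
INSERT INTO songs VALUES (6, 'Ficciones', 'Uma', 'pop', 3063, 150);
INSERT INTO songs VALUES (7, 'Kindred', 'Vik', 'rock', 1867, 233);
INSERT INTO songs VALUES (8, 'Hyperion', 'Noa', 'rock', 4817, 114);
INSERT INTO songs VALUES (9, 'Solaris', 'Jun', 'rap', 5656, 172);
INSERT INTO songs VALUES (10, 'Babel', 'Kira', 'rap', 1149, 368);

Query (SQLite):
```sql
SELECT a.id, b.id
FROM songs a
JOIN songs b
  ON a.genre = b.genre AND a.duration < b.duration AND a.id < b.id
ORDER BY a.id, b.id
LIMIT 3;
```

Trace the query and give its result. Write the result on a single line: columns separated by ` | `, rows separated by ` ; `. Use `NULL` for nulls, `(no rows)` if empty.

5 | 9 ; 5 | 10 ; 9 | 10

Pairs (a,b) with same genre, a.duration < b.duration, a.id < b.id.
genre groups: pop:{3,4,6} rap:{1,5,9,10} rock:{2,7,8}
Ordered by (a.id, b.id); first 3.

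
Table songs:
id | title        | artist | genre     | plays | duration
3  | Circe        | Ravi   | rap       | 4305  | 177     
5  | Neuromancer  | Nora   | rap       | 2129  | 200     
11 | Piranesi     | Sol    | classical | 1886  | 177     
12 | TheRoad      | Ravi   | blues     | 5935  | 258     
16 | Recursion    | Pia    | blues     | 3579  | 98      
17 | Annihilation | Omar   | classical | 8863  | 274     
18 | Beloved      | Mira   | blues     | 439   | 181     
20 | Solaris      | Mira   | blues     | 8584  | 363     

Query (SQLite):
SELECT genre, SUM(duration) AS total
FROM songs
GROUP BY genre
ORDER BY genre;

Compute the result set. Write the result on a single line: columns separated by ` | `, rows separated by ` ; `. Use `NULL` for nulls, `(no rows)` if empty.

Partition songs by genre; compute SUM(duration) within each group.
  blues: ids {12, 16, 18, 20} → SUM(duration)=900
  classical: ids {11, 17} → SUM(duration)=451
  rap: ids {3, 5} → SUM(duration)=377

blues | 900 ; classical | 451 ; rap | 377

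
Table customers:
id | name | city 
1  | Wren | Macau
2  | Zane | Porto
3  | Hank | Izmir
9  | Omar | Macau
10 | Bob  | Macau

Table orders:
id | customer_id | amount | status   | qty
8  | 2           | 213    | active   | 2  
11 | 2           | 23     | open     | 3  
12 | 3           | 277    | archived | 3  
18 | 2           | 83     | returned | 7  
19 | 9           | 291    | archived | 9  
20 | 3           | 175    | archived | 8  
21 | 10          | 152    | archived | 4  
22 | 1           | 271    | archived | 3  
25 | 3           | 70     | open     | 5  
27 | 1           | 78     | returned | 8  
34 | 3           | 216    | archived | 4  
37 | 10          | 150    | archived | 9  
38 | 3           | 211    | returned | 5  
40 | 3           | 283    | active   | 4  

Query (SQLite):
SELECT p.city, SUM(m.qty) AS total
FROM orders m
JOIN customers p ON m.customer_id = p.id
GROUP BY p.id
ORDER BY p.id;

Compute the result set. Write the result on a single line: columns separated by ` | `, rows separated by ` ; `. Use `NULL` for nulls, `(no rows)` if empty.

Join each orders row to its customers via customer_id.
Group joined rows by customers.id; compute SUM(m.qty) per group.
  1: ids {22, 27} → SUM(m.qty)=11
  2: ids {8, 11, 18} → SUM(m.qty)=12
  3: ids {12, 20, 25, 34, 38, 40} → SUM(m.qty)=29
  9: ids {19} → SUM(m.qty)=9
  10: ids {21, 37} → SUM(m.qty)=13

Macau | 11 ; Porto | 12 ; Izmir | 29 ; Macau | 9 ; Macau | 13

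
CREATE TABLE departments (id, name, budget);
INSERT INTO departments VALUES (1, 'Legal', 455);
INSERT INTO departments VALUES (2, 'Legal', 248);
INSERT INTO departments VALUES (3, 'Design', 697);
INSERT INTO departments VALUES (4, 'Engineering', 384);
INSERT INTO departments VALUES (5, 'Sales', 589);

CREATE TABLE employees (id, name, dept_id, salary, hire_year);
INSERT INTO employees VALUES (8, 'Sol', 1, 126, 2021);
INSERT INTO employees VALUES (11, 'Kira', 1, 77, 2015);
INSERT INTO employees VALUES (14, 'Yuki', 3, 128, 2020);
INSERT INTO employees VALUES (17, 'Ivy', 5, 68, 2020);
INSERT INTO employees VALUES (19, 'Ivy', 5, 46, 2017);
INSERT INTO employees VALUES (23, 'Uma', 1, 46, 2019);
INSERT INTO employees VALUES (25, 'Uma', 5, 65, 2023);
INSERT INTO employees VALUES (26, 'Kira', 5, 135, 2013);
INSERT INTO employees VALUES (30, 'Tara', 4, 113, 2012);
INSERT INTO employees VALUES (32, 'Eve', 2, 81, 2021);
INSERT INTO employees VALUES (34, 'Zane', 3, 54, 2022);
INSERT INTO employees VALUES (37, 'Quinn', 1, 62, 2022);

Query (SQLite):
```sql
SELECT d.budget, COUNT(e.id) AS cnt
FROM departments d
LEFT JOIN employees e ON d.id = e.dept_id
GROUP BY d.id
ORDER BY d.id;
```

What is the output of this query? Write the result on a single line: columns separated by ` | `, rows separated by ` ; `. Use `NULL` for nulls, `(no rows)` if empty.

LEFT JOIN keeps every departments row; unmatched ones get NULL for employees columns.
Group by departments.id and compute COUNT(e.id). COUNT(col) of an all-NULL group is 0.
  1: ids {8, 11, 23, 37} → COUNT(e.id)=4
  2: ids {32} → COUNT(e.id)=1
  3: ids {14, 34} → COUNT(e.id)=2
  4: ids {30} → COUNT(e.id)=1
  5: ids {17, 19, 25, 26} → COUNT(e.id)=4

455 | 4 ; 248 | 1 ; 697 | 2 ; 384 | 1 ; 589 | 4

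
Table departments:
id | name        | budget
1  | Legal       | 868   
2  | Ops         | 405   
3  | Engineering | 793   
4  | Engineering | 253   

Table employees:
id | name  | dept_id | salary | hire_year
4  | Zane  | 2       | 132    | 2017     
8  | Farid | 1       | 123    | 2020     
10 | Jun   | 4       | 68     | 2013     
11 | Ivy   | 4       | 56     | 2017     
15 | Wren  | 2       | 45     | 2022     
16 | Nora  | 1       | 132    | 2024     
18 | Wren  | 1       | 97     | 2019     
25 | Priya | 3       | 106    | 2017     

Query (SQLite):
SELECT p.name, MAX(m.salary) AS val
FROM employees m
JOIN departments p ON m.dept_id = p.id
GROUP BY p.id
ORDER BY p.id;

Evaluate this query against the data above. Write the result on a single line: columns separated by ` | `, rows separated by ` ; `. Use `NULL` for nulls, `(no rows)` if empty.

Join each employees row to its departments via dept_id.
Group joined rows by departments.id; compute MAX(m.salary) per group.
  1: ids {8, 16, 18} → MAX(m.salary)=132
  2: ids {4, 15} → MAX(m.salary)=132
  3: ids {25} → MAX(m.salary)=106
  4: ids {10, 11} → MAX(m.salary)=68

Legal | 132 ; Ops | 132 ; Engineering | 106 ; Engineering | 68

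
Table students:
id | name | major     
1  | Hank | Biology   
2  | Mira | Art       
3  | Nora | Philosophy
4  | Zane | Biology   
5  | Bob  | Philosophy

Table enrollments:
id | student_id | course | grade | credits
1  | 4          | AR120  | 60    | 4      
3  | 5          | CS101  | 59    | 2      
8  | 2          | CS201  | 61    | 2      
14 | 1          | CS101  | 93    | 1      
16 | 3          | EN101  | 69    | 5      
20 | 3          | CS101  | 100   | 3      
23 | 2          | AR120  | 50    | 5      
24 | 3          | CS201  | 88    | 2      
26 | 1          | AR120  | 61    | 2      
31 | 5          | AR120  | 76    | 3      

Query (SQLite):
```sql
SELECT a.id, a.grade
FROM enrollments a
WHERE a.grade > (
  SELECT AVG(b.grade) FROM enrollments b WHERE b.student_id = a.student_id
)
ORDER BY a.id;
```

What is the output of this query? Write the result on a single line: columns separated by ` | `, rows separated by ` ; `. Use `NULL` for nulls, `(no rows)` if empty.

8 | 61 ; 14 | 93 ; 20 | 100 ; 24 | 88 ; 31 | 76

For each enrollments row a, compute AVG(grade) over rows sharing a.student_id.
Keep row a if a.grade > that per-group AVG.
  student_id=1: AVG(grade) = 77.0
  student_id=2: AVG(grade) = 55.5
  student_id=3: AVG(grade) = 85.666667
  student_id=4: AVG(grade) = 60.0
  student_id=5: AVG(grade) = 67.5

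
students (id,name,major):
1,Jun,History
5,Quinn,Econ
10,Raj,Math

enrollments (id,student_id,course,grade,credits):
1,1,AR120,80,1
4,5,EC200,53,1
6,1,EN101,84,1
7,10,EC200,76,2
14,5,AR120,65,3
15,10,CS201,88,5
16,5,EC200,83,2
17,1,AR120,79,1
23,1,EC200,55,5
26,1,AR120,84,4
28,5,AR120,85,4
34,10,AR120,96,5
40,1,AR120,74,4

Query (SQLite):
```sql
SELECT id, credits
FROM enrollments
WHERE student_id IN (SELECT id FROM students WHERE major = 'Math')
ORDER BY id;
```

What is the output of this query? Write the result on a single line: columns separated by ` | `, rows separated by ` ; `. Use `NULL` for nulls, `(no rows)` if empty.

7 | 2 ; 15 | 5 ; 34 | 5

Inner query: students.id where major = 'Math'.
Outer: keep enrollments rows whose student_id is in that set.
Inner query → {10}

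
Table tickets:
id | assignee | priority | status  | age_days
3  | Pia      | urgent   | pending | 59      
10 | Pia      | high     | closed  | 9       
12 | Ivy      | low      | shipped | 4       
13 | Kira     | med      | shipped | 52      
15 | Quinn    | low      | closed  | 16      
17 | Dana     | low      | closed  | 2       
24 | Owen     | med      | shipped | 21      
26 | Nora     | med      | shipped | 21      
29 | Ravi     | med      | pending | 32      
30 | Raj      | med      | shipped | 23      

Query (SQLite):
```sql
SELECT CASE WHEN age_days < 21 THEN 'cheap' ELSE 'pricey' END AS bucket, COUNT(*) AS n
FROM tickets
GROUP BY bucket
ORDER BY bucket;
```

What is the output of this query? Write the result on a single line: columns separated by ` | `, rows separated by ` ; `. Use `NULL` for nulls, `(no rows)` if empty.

Bucket rows by age_days < 21 → 'cheap' else 'pricey'; count each bucket.

cheap | 4 ; pricey | 6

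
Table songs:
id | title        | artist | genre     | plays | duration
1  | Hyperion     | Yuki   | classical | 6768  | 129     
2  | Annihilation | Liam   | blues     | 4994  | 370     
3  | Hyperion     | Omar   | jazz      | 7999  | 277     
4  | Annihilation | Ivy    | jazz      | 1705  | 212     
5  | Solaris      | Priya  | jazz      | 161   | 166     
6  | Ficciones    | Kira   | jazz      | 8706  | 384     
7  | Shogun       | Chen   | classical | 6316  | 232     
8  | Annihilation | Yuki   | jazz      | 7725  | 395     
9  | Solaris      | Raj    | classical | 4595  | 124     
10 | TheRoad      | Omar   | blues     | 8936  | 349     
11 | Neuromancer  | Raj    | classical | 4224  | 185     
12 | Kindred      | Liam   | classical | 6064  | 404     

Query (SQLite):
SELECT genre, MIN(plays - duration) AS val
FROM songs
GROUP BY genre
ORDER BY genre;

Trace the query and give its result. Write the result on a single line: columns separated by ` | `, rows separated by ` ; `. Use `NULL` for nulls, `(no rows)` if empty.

For each row compute plays - duration.
Group by genre; take MIN of the expression per group.
  blues: ids {2, 10} → MIN(plays - duration)=4624
  classical: ids {1, 7, 9, 11, 12} → MIN(plays - duration)=4039
  jazz: ids {3, 4, 5, 6, 8} → MIN(plays - duration)=-5

blues | 4624 ; classical | 4039 ; jazz | -5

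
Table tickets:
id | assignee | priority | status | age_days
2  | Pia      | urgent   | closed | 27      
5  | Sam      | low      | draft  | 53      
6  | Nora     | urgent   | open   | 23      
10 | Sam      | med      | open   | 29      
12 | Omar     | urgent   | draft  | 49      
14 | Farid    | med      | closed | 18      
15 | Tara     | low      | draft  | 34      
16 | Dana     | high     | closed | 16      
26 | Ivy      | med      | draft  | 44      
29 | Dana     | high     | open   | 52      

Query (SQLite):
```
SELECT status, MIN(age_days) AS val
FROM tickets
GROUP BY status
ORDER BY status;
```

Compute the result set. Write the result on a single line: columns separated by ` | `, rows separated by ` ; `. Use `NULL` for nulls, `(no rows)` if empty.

closed | 16 ; draft | 34 ; open | 23

Partition tickets by status; compute MIN(age_days) within each group.
  closed: ids {2, 14, 16} → MIN(age_days)=16
  draft: ids {5, 12, 15, 26} → MIN(age_days)=34
  open: ids {6, 10, 29} → MIN(age_days)=23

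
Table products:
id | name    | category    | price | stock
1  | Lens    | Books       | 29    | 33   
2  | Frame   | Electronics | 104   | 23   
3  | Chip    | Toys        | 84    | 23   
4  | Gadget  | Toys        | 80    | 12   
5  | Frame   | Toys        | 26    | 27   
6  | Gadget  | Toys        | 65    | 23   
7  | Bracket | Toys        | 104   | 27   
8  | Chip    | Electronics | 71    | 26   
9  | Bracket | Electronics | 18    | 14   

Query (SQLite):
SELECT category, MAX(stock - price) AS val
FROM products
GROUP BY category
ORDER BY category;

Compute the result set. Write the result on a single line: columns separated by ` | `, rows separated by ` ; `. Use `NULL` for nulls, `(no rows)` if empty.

For each row compute stock - price.
Group by category; take MAX of the expression per group.
  Books: ids {1} → MAX(stock - price)=4
  Electronics: ids {2, 8, 9} → MAX(stock - price)=-4
  Toys: ids {3, 4, 5, 6, 7} → MAX(stock - price)=1

Books | 4 ; Electronics | -4 ; Toys | 1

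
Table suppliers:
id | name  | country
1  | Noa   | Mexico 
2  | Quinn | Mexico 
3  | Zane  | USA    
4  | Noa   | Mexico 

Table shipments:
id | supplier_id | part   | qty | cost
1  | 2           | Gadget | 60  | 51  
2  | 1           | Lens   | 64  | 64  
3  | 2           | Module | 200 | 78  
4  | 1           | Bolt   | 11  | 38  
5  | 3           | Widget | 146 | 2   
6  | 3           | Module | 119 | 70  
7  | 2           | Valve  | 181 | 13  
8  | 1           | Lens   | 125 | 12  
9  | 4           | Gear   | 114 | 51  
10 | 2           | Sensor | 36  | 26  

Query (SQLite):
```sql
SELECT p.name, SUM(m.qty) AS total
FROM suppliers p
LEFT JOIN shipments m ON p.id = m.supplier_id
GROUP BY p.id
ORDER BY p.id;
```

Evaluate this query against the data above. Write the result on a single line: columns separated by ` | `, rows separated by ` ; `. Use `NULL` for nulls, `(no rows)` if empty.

LEFT JOIN keeps every suppliers row; unmatched ones get NULL for shipments columns.
Group by suppliers.id and compute SUM(m.qty). SUM over an all-NULL group is NULL.
  1: ids {2, 4, 8} → SUM(m.qty)=200
  2: ids {1, 3, 7, 10} → SUM(m.qty)=477
  3: ids {5, 6} → SUM(m.qty)=265
  4: ids {9} → SUM(m.qty)=114

Noa | 200 ; Quinn | 477 ; Zane | 265 ; Noa | 114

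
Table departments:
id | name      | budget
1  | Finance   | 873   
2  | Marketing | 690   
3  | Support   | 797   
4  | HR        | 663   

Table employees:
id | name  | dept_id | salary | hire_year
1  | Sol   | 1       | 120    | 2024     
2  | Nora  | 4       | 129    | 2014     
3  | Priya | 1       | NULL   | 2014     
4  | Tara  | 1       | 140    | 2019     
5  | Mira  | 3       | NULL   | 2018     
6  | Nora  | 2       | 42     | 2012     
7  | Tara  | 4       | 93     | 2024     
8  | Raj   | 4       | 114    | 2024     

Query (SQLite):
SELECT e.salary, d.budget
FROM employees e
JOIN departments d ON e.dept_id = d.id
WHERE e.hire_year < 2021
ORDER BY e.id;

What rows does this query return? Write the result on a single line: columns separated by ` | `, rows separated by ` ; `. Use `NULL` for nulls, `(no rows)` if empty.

Each employees row matches the departments row where dept_id = departments.id.
Then keep rows with e.hire_year < 2021.

129 | 663 ; NULL | 873 ; 140 | 873 ; NULL | 797 ; 42 | 690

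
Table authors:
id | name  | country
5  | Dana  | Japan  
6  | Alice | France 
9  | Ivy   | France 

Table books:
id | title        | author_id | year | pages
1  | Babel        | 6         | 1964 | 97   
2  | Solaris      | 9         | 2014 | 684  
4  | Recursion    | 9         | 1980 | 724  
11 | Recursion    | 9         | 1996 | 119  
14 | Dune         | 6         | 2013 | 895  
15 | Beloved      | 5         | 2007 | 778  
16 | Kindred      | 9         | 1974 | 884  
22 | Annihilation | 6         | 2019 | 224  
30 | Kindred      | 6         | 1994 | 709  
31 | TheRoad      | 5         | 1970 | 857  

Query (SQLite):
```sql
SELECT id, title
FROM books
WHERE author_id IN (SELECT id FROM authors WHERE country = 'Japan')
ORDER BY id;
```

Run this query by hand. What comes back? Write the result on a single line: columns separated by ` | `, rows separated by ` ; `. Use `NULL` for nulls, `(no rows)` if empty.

Inner query: authors.id where country = 'Japan'.
Outer: keep books rows whose author_id is in that set.
Inner query → {5}

15 | Beloved ; 31 | TheRoad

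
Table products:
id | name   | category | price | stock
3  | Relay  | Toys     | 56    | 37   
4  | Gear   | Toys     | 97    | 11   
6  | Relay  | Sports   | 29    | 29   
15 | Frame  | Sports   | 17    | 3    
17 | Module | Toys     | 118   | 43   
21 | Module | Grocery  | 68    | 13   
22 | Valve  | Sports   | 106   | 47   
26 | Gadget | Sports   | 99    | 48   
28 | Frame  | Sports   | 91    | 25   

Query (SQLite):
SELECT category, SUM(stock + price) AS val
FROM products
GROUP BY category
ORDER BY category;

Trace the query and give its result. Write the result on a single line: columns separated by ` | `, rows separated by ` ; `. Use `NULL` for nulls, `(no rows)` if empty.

Grocery | 81 ; Sports | 494 ; Toys | 362

For each row compute stock + price.
Group by category; take SUM of the expression per group.
  Grocery: ids {21} → SUM(stock + price)=81
  Sports: ids {6, 15, 22, 26, 28} → SUM(stock + price)=494
  Toys: ids {3, 4, 17} → SUM(stock + price)=362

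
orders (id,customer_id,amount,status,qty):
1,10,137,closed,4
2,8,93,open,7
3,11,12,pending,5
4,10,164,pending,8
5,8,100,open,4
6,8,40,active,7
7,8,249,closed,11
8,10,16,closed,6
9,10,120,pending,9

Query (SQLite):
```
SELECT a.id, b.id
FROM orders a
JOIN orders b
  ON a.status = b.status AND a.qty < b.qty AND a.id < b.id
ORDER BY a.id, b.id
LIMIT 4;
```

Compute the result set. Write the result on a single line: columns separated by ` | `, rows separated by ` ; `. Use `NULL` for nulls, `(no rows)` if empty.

1 | 7 ; 1 | 8 ; 3 | 4 ; 3 | 9

Pairs (a,b) with same status, a.qty < b.qty, a.id < b.id.
status groups: active:{6} closed:{1,7,8} open:{2,5} pending:{3,4,9}
Ordered by (a.id, b.id); first 4.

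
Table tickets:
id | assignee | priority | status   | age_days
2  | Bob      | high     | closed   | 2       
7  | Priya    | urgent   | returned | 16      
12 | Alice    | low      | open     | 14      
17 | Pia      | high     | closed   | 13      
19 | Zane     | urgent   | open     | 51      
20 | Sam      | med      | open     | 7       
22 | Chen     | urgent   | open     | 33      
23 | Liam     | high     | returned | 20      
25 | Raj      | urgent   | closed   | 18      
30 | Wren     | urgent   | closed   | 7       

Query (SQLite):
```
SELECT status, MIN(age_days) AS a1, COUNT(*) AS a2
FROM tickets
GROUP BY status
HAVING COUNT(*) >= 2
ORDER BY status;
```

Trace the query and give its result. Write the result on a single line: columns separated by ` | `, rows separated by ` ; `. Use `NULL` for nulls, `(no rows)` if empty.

closed | 2 | 4 ; open | 7 | 4 ; returned | 16 | 2

Group tickets by status.
Per group compute: MIN(age_days), COUNT(*).
HAVING: drop groups with fewer than 2 rows.
  closed: ids {2, 17, 25, 30} → MIN(age_days)=2, COUNT(*)=4
  open: ids {12, 19, 20, 22} → MIN(age_days)=7, COUNT(*)=4
  returned: ids {7, 23} → MIN(age_days)=16, COUNT(*)=2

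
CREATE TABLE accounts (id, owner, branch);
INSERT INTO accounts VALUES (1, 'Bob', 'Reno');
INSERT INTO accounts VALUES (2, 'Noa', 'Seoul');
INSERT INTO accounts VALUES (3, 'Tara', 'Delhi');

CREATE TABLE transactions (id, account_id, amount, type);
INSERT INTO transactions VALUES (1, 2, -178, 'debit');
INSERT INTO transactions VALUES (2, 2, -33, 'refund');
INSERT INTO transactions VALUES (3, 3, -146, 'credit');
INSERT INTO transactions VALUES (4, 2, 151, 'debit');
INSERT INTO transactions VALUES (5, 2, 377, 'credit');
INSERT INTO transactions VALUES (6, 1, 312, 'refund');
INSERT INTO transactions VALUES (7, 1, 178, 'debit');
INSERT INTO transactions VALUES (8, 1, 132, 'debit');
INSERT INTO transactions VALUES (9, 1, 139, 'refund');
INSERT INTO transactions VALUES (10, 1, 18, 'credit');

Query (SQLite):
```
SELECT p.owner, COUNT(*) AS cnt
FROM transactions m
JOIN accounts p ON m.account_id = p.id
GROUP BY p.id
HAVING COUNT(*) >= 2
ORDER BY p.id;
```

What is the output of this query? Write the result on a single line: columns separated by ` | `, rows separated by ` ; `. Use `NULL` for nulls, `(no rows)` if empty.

Join each transactions row to its accounts via account_id.
Group joined rows by accounts.id; compute COUNT(*) per group.
HAVING: keep groups with count ≥ 2.
  1: ids {6, 7, 8, 9, 10} → COUNT(*)=5
  2: ids {1, 2, 4, 5} → COUNT(*)=4
  3: ids {3} → COUNT(*)=1

Bob | 5 ; Noa | 4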